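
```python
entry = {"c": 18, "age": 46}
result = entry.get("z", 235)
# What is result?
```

Trace:
`entry = {"c": 18, "age": 46}` → entry = {'c': 18, 'age': 46}
`result = entry.get("z", 235)` → result = 235
So result = 235

Answer: 235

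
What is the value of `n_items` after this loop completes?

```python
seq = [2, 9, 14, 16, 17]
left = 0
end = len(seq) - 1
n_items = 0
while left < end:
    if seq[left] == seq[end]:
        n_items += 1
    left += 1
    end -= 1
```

Count matching pairs from ends
`n_items` takes the values: 0

Answer: 0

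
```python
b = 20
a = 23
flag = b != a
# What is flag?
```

Trace:
`b = 20` → b = 20
`a = 23` → a = 23
`flag = b != a` → flag = True
So flag = True

Answer: True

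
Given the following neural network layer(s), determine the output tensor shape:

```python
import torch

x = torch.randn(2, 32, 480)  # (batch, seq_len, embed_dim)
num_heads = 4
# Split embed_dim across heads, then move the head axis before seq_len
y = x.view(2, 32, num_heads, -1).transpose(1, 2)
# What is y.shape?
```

Input: (2, 32, 480) -> head_dim = 480 // 4 = 120; after view: (2, 32, 4, 120) -> after transpose(1, 2): (2, 4, 32, 120) -> Output: (2, 4, 32, 120)

Answer: (2, 4, 32, 120)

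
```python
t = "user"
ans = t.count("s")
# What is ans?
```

Trace:
`t = "user"` → t = 'user'
`ans = t.count("s")` → ans = 1
So ans = 1

Answer: 1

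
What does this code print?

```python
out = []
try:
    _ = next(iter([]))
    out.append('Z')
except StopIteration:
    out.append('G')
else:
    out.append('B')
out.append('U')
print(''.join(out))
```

Execution trace: 'G' (except StopIteration) → 'U' (after the try/except). Output: GU

Answer: GU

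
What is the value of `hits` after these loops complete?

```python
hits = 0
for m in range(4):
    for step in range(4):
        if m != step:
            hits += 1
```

4² - 4 (exclude diagonal)
`hits` takes the values: 0 → 1 → 2 → 3 → 4 → 5 → 6 → 7 → 8 → 9 → 10 → 11 → 12

Answer: 12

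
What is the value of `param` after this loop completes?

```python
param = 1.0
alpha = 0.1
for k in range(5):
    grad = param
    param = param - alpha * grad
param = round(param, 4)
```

Gradient descent: w = 1.0 * (1 - 0.1)^5
`param` takes the values: 1.0 → 0.9 → 0.81 → 0.729 → 0.6561 → 0.59049 → 0.5905

Answer: 0.5905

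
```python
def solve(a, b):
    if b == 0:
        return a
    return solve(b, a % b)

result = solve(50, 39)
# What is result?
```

solve(50, 39) -> solve(39, 11) -> solve(11, 6) -> solve(6, 5) -> solve(5, 1) -> solve(1, 0) -> 1

Answer: 1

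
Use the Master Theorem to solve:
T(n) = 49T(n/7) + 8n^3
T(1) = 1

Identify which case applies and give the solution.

a=49, b=7, f(n)=8n^3. log_7(49) = 2. Since c=3 > 2 and the regularity condition holds (49(n/7)^3 = (49/7^3)n^3 with 49/7^3 < 1), Case 3 applies: T(n) = Θ(f(n)) = O(n^3).

Answer: O(n^3) - Case 3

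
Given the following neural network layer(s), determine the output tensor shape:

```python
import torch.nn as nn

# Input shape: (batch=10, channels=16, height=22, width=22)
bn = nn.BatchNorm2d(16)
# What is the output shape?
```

Input: (10, 16, 22, 22) -> Output: (10, 16, 22, 22)

Answer: (10, 16, 22, 22)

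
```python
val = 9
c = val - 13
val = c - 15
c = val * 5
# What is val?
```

Trace:
`val = 9` → val = 9
`c = val - 13` → c = -4
`val = c - 15` → val = -19
`c = val * 5` → c = -95
So val = -19

Answer: -19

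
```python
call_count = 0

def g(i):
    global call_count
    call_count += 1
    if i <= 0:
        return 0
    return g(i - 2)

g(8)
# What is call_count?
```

Linear recursion stepping by 2: 5 calls from i=8 down to ≤0.

Answer: 5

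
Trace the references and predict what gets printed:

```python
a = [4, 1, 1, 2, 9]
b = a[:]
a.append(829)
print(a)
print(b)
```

Key concept: slice [:] creates copy.
Step by step:
`a = [4, 1, 1, 2, 9]` → a = [4, 1, 1, 2, 9]
`b = a[:]` → b = [4, 1, 1, 2, 9]
`a.append(829)` → a = [4, 1, 1, 2, 9, 829]
`print(a)` → prints [4, 1, 1, 2, 9, 829]
`print(b)` → prints [4, 1, 1, 2, 9]

Answer:
[4, 1, 1, 2, 9, 829]
[4, 1, 1, 2, 9]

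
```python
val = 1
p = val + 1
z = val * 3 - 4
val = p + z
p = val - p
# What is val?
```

Trace:
`val = 1` → val = 1
`p = val + 1` → p = 2
`z = val * 3 - 4` → z = -1
`val = p + z` → val = 1
`p = val - p` → p = -1
So val = 1

Answer: 1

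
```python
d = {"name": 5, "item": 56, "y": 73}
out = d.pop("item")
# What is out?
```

Trace:
`d = {"name": 5, "item": 56, "y": 73}` → d = {'name': 5, 'item': 56, 'y': 73}
`out = d.pop("item")` → d = {'name': 5, 'y': 73}; out = 56
So out = 56

Answer: 56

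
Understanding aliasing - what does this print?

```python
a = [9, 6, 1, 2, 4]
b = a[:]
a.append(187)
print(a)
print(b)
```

Key concept: slice [:] creates copy.
Step by step:
`a = [9, 6, 1, 2, 4]` → a = [9, 6, 1, 2, 4]
`b = a[:]` → b = [9, 6, 1, 2, 4]
`a.append(187)` → a = [9, 6, 1, 2, 4, 187]
`print(a)` → prints [9, 6, 1, 2, 4, 187]
`print(b)` → prints [9, 6, 1, 2, 4]

Answer:
[9, 6, 1, 2, 4, 187]
[9, 6, 1, 2, 4]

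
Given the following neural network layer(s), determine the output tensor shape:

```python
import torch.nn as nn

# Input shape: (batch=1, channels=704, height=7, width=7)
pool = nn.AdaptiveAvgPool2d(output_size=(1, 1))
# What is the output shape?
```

Input: (1, 704, 7, 7) -> Output: (1, 704, 1, 1)

Answer: (1, 704, 1, 1)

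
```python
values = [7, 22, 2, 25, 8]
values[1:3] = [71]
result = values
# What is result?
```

Trace:
`values = [7, 22, 2, 25, 8]` → values = [7, 22, 2, 25, 8]
`values[1:3] = [71]` → values = [7, 71, 25, 8]
`result = values` → result = [7, 71, 25, 8]
So result = [7, 71, 25, 8]

Answer: [7, 71, 25, 8]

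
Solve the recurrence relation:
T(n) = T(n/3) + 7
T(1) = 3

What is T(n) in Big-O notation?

Each step divides n by 3 and adds 7. After log_3(n) steps we reach T(1)=3. So T(n) = 7·log_3(n) + 3 = O(log n).

Answer: O(log n)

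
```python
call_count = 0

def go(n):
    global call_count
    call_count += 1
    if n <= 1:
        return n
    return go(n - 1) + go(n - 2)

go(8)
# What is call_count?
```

Calls(n) = 1 + Calls(n-1) + Calls(n-2); Calls(0)=Calls(1)=1. For n=8 this gives 67.

Answer: 67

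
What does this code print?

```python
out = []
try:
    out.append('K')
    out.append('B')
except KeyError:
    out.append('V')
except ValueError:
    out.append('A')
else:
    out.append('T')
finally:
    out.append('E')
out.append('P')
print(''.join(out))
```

Execution trace: 'K' (try body) → 'B' (try body, no exception) → 'T' (else) → 'E' (finally) → 'P' (after the try/except). Output: KBTEP

Answer: KBTEP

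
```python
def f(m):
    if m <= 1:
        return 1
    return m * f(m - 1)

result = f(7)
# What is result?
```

f(7) = 7 * 6 * 5 * 4 * 3 * 2 * 1 = 5040

Answer: 5040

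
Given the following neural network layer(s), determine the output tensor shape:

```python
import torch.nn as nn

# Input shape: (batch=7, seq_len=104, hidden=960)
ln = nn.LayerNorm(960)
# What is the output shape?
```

Input: (7, 104, 960) -> Output: (7, 104, 960)

Answer: (7, 104, 960)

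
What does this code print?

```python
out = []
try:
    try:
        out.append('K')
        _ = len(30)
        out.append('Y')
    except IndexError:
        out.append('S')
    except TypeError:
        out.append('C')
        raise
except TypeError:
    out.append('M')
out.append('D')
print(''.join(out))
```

Execution trace: 'K' (inner try body) → 'C' (inner except TypeError) → 'M' (outer except TypeError) → 'D' (after the try/except). Output: KCMD

Answer: KCMD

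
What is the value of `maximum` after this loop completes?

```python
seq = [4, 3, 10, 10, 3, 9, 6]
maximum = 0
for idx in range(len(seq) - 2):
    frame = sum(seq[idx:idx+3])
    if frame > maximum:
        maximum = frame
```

Max sum of 3-element window in [4, 3, 10, 10, 3, 9, 6]
`maximum` takes the values: 0 → 17 → 23

Answer: 23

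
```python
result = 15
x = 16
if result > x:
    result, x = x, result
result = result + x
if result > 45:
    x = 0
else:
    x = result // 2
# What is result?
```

Trace:
`result = 15` → result = 15
`x = 16` → x = 16
`if result > x: ...` → result > x is False → no variable changes
`result = result + x` → result = 31
`if result > 45: ...` → result > 45 is False, take else branch → x = 15
So result = 31

Answer: 31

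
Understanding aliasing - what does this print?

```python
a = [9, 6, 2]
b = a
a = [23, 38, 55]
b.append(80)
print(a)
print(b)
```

Key concept: rebinding vs mutation: a is rebound to a new list, b still points at the original.
Step by step:
`a = [9, 6, 2]` → a = [9, 6, 2]
`b = a` → b = [9, 6, 2] (same object as a)
`a = [23, 38, 55]` → a = [23, 38, 55]
`b.append(80)` → b = [9, 6, 2, 80]
`print(a)` → prints [23, 38, 55]
`print(b)` → prints [9, 6, 2, 80]

Answer:
[23, 38, 55]
[9, 6, 2, 80]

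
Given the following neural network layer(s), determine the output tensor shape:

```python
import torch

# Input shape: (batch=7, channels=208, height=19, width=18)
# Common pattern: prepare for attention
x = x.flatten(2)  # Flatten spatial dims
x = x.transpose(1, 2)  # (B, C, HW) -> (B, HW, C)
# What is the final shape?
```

Input: (7, 208, 19, 18) -> after flatten(2): (7, 208, 342) -> Output: (7, 342, 208)

Answer: (7, 342, 208)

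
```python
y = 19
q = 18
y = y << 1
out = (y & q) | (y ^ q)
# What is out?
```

Trace:
`y = 19` → y = 19
`q = 18` → q = 18
`y = y << 1` → y = 38
`out = (y & q) | (y ^ q)` → out = 54
So out = 54

Answer: 54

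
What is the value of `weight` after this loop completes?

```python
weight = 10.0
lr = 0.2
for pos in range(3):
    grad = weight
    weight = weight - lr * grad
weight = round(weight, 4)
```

Gradient descent: w = 10.0 * (1 - 0.2)^3
`weight` takes the values: 10.0 → 8.0 → 6.4 → 5.12

Answer: 5.12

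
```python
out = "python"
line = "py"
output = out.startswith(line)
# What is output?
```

Trace:
`out = "python"` → out = 'python'
`line = "py"` → line = 'py'
`output = out.startswith(line)` → output = True
So output = True

Answer: True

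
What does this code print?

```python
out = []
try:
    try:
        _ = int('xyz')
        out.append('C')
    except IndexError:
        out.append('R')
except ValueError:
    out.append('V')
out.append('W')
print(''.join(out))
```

Execution trace: 'V' (outer except ValueError) → 'W' (after the try/except). Output: VW

Answer: VW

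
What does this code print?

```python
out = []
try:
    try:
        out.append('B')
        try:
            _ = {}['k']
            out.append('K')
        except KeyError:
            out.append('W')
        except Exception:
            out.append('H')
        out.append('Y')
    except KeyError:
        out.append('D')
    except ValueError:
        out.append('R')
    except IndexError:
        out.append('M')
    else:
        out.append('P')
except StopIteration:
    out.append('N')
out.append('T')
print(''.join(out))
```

Execution trace: 'B' (try body) → 'W' (inner except KeyError) → 'Y' (try body, no exception) → 'P' (else) → 'T' (after the try/except). Output: BWYPT

Answer: BWYPT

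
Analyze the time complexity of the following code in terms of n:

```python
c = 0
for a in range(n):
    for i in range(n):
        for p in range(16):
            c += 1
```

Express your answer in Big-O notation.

Each loop level contributes: n × n × 1. Multiplying the contributions gives O(n^2).

Answer: O(n^2)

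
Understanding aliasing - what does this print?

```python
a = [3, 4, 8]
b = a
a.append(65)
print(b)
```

Key concept: basic list aliasing.
Step by step:
`a = [3, 4, 8]` → a = [3, 4, 8]
`b = a` → b = [3, 4, 8] (same object as a)
`a.append(65)` → a = [3, 4, 8, 65] (same object as b); b = [3, 4, 8, 65] (same object as a)
`print(b)` → prints [3, 4, 8, 65]

Answer: [3, 4, 8, 65]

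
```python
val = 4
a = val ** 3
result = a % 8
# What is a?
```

Trace:
`val = 4` → val = 4
`a = val ** 3` → a = 64
`result = a % 8` → result = 0
So a = 64

Answer: 64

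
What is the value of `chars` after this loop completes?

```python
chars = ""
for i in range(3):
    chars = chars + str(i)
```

Concatenate digits 0 to 2
`chars` takes the values: "" → "0" → "01" → "012"

Answer: "012"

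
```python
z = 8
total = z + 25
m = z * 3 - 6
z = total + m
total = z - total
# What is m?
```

Trace:
`z = 8` → z = 8
`total = z + 25` → total = 33
`m = z * 3 - 6` → m = 18
`z = total + m` → z = 51
`total = z - total` → total = 18
So m = 18

Answer: 18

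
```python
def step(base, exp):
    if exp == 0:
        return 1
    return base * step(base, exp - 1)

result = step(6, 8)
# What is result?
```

step(6, 8) = 6 * 6 * 6 * 6 * 6 * 6 * 6 * 6 = 1679616

Answer: 1679616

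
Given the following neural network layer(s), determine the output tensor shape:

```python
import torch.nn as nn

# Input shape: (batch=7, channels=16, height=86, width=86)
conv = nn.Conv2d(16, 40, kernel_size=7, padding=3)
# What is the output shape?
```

Input: (7, 16, 86, 86) -> Output: (7, 40, 86, 86)

Answer: (7, 40, 86, 86)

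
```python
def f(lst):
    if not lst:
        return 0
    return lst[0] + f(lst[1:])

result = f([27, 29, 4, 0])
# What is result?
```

27 + 29 + 4 + 0 + 0 = 60

Answer: 60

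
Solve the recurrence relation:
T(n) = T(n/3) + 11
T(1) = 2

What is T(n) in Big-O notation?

Each step divides n by 3 and adds 11. After log_3(n) steps we reach T(1)=2. So T(n) = 11·log_3(n) + 2 = O(log n).

Answer: O(log n)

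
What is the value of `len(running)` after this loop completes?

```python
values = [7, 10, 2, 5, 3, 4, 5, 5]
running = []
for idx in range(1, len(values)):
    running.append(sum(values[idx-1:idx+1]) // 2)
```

Number of 2-element averages
`running` takes the values: [] → [8] → [8, 6] → [8, 6, 3] → [8, 6, 3, 4] → [8, 6, 3, 4, 3] → [8, 6, 3, 4, 3, 4] → [8, 6, 3, 4, 3, 4, 5]
So `len(running)` = 7

Answer: 7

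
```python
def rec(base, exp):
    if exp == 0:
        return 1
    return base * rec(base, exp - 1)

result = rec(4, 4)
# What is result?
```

rec(4, 4) = 4 * 4 * 4 * 4 = 256

Answer: 256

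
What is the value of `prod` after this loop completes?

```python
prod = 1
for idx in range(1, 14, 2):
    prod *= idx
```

Product of 1, 3, 5, ... up to 13
`prod` takes the values: 1 → 3 → 15 → 105 → 945 → 10395 → 135135

Answer: 135135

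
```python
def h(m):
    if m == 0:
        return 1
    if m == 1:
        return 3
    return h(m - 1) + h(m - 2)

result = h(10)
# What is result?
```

Build up from base cases: h(0)=1, h(1)=3, h(2)=4, h(3)=7, h(4)=11, h(5)=18, h(6)=29, ..., h(10)=199

Answer: 199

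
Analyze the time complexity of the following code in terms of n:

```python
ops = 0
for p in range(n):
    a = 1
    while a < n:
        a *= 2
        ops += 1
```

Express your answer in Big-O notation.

Each loop level contributes: n × log n. Multiplying the contributions gives O(n log n).

Answer: O(n log n)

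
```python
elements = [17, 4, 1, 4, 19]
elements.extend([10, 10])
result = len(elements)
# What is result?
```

Trace:
`elements = [17, 4, 1, 4, 19]` → elements = [17, 4, 1, 4, 19]
`elements.extend([10, 10])` → elements = [17, 4, 1, 4, 19, 10, 10]
`result = len(elements)` → result = 7
So result = 7

Answer: 7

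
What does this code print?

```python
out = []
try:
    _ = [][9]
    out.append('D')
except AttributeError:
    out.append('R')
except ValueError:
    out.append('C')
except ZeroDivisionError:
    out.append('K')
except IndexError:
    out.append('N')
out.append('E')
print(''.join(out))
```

Execution trace: 'N' (except IndexError) → 'E' (after the try/except). Output: NE

Answer: NE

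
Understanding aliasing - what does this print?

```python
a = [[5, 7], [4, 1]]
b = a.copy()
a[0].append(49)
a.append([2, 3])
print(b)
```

Key concept: shallow copy with nested lists.
Step by step:
`a = [[5, 7], [4, 1]]` → a = [[5, 7], [4, 1]]
`b = a.copy()` → b = [[5, 7], [4, 1]]
`a[0].append(49)` → a = [[5, 7, 49], [4, 1]]; b = [[5, 7, 49], [4, 1]]
`a.append([2, 3])` → a = [[5, 7, 49], [4, 1], [2, 3]]
`print(b)` → prints [[5, 7, 49], [4, 1]]

Answer: [[5, 7, 49], [4, 1]]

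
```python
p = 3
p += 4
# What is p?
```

Trace:
`p = 3` → p = 3
`p += 4` → p = 7
So p = 7

Answer: 7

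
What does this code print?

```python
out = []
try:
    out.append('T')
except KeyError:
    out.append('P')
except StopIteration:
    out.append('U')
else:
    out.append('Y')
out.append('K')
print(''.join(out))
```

Execution trace: 'T' (try body, no exception) → 'Y' (else) → 'K' (after the try/except). Output: TYK

Answer: TYK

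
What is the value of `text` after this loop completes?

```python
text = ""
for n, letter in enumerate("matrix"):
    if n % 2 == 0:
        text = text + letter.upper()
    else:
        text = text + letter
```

Uppercase even positions in 'matrix'
`text` takes the values: "" → "M" → "Ma" → "MaT" → "MaTr" → "MaTrI" → "MaTrIx"

Answer: "MaTrIx"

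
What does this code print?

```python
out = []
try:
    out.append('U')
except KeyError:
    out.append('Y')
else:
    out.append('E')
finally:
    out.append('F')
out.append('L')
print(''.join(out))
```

Execution trace: 'U' (try body, no exception) → 'E' (else) → 'F' (finally) → 'L' (after the try/except). Output: UEFL

Answer: UEFL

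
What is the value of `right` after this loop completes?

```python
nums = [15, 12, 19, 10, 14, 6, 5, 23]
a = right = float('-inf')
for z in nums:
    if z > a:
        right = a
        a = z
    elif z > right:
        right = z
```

Second largest (with repeats) in [15, 12, 19, 10, 14, 6, 5, 23]
`right` takes the values: -inf → 12 → 15 → 19

Answer: 19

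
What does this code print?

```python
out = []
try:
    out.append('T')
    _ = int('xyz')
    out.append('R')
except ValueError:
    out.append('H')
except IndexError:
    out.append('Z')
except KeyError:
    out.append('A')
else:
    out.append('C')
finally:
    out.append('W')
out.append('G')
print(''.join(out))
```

Execution trace: 'T' (try body) → 'H' (except ValueError) → 'W' (finally) → 'G' (after the try/except). Output: THWG

Answer: THWG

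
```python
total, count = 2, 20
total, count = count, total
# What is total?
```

Trace:
`total, count = 2, 20` → total = 2; count = 20
`total, count = count, total` → total = 20; count = 2
So total = 20

Answer: 20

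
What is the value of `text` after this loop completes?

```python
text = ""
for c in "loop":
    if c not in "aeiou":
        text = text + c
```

Remove vowels from 'loop'
`text` takes the values: "" → "l" → "lp"

Answer: "lp"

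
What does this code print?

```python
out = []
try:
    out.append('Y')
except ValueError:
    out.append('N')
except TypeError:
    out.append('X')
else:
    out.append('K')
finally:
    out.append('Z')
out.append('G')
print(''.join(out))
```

Execution trace: 'Y' (try body, no exception) → 'K' (else) → 'Z' (finally) → 'G' (after the try/except). Output: YKZG

Answer: YKZG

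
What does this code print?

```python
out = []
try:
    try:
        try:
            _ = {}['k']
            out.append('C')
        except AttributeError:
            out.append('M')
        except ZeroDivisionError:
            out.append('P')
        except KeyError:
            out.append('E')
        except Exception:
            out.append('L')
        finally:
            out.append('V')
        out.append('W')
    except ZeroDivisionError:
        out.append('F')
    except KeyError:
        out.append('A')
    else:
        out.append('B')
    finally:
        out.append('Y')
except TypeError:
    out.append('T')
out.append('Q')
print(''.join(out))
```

Execution trace: 'E' (inner except KeyError) → 'V' (inner finally) → 'W' (try body, no exception) → 'B' (else) → 'Y' (finally) → 'Q' (after the try/except). Output: EVWBYQ

Answer: EVWBYQ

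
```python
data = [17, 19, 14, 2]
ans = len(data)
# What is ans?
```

Trace:
`data = [17, 19, 14, 2]` → data = [17, 19, 14, 2]
`ans = len(data)` → ans = 4
So ans = 4

Answer: 4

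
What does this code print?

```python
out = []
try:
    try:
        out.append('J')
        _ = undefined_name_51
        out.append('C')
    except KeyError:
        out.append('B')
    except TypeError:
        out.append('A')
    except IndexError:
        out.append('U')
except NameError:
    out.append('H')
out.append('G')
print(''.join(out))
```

Execution trace: 'J' (try body) → 'H' (outer except NameError) → 'G' (after the try/except). Output: JHG

Answer: JHG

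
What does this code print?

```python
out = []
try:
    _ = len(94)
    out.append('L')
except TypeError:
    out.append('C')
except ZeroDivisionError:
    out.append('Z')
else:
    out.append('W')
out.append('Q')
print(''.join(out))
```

Execution trace: 'C' (except TypeError) → 'Q' (after the try/except). Output: CQ

Answer: CQ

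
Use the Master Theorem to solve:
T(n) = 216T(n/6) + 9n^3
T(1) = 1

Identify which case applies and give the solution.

a=216, b=6, f(n)=9n^3. log_6(216) = 3. Since c=3 = 3, Case 2 applies: T(n) = Θ(n^log_b(a) · log n) = O(n^3 log n).

Answer: O(n^3 log n) - Case 2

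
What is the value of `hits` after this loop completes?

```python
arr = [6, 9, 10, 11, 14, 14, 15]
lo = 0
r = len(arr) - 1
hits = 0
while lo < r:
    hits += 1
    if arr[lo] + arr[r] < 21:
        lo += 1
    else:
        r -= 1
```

Steps to find pair summing to 21
`hits` takes the values: 0 → 1 → 2 → 3 → 4 → 5 → 6

Answer: 6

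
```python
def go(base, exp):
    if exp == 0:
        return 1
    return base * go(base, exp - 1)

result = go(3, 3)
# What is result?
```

go(3, 3) = 3 * 3 * 3 = 27

Answer: 27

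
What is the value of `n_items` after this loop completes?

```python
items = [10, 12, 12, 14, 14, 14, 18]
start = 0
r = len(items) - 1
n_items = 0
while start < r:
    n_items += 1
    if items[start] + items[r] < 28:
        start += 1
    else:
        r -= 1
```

Steps to find pair summing to 28
`n_items` takes the values: 0 → 1 → 2 → 3 → 4 → 5 → 6

Answer: 6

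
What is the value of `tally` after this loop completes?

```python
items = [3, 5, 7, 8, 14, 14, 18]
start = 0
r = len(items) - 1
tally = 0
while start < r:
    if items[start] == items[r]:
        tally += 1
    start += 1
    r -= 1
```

Count matching pairs from ends
`tally` takes the values: 0

Answer: 0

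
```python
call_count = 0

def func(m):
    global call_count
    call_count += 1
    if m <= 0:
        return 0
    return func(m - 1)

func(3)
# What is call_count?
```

Linear recursion stepping by 1: 4 calls from m=3 down to ≤0.

Answer: 4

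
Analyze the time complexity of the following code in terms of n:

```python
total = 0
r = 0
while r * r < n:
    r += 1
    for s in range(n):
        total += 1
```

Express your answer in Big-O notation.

Each loop level contributes: √n × n. Multiplying the contributions gives O(n√n).

Answer: O(n√n)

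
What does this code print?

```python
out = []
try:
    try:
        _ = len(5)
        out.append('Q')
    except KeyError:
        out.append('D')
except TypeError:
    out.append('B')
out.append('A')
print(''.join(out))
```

Execution trace: 'B' (outer except TypeError) → 'A' (after the try/except). Output: BA

Answer: BA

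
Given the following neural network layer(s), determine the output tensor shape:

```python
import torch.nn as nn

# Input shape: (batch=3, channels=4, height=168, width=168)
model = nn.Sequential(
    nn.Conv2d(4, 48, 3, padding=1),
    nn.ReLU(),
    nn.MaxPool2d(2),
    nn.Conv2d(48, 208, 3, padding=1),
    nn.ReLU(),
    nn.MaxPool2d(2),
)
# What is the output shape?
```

Input: (3, 4, 168, 168) -> after first Conv2d: (3, 48, 168, 168) -> after first MaxPool2d: (3, 48, 84, 84) -> after second Conv2d: (3, 208, 84, 84) -> Output: (3, 208, 42, 42)

Answer: (3, 208, 42, 42)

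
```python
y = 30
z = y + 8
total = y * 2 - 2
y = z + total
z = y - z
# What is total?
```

Trace:
`y = 30` → y = 30
`z = y + 8` → z = 38
`total = y * 2 - 2` → total = 58
`y = z + total` → y = 96
`z = y - z` → z = 58
So total = 58

Answer: 58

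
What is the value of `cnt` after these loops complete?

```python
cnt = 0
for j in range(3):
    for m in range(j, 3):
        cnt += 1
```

Upper triangle: 3 + 2 + ... + 1
`cnt` takes the values: 0 → 1 → 2 → 3 → 4 → 5 → 6

Answer: 6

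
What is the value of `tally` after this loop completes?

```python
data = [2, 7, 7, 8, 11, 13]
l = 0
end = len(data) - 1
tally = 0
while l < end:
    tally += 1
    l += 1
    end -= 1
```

Iterations until pointers meet (list length 6)
`tally` takes the values: 0 → 1 → 2 → 3

Answer: 3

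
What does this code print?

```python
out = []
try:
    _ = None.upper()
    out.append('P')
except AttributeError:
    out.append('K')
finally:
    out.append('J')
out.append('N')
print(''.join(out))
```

Execution trace: 'K' (except AttributeError) → 'J' (finally) → 'N' (after the try/except). Output: KJN

Answer: KJN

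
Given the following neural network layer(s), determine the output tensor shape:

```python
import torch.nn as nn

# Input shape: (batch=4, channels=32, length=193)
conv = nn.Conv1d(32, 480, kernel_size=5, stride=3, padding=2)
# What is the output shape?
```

Input: (4, 32, 193) -> Output: (4, 480, 65)

Answer: (4, 480, 65)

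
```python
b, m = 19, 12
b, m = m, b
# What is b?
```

Trace:
`b, m = 19, 12` → b = 19; m = 12
`b, m = m, b` → b = 12; m = 19
So b = 12

Answer: 12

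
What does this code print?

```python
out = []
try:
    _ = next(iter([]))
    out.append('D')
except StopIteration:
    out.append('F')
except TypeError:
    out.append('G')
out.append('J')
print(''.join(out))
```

Execution trace: 'F' (except StopIteration) → 'J' (after the try/except). Output: FJ

Answer: FJ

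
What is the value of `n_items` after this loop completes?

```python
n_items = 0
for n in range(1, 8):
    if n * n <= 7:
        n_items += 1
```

Count numbers where n² ≤ 7
`n_items` takes the values: 0 → 1 → 2

Answer: 2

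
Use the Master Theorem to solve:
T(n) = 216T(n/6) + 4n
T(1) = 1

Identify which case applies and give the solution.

a=216, b=6, f(n)=4n. log_6(216) = 3. Since c=1 < 3, Case 1 applies: T(n) = Θ(n^log_b(a)) = O(n^3).

Answer: O(n^3) - Case 1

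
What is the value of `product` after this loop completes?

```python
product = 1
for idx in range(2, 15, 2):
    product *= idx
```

Product of even numbers 2 to 14
`product` takes the values: 1 → 2 → 8 → 48 → 384 → 3840 → 46080 → 645120

Answer: 645120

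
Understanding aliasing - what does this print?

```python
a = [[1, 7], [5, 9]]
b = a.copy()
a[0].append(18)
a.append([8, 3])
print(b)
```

Key concept: shallow copy with nested lists.
Step by step:
`a = [[1, 7], [5, 9]]` → a = [[1, 7], [5, 9]]
`b = a.copy()` → b = [[1, 7], [5, 9]]
`a[0].append(18)` → a = [[1, 7, 18], [5, 9]]; b = [[1, 7, 18], [5, 9]]
`a.append([8, 3])` → a = [[1, 7, 18], [5, 9], [8, 3]]
`print(b)` → prints [[1, 7, 18], [5, 9]]

Answer: [[1, 7, 18], [5, 9]]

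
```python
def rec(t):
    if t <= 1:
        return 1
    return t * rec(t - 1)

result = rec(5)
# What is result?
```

rec(5) = 5 * 4 * 3 * 2 * 1 = 120

Answer: 120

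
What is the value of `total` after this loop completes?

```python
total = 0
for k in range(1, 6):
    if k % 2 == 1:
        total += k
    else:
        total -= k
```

Add odd, subtract even
`total` takes the values: 0 → 1 → -1 → 2 → -2 → 3

Answer: 3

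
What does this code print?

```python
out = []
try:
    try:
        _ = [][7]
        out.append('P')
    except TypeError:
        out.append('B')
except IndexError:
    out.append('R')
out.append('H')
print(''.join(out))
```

Execution trace: 'R' (outer except IndexError) → 'H' (after the try/except). Output: RH

Answer: RH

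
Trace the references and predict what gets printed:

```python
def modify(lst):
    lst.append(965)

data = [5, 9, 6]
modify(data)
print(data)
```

Key concept: function modifies passed list.
Step by step:
`data = [5, 9, 6]` → data = [5, 9, 6]
`modify(data)` → data = [5, 9, 6, 965]
`print(data)` → prints [5, 9, 6, 965]

Answer: [5, 9, 6, 965]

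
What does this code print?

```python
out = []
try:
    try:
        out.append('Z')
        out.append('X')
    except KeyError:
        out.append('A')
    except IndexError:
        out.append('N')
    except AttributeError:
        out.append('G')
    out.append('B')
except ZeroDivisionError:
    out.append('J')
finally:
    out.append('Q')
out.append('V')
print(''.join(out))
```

Execution trace: 'Z' (inner try body) → 'X' (inner try body, no exception) → 'B' (try body, no exception) → 'Q' (finally) → 'V' (after the try/except). Output: ZXBQV

Answer: ZXBQV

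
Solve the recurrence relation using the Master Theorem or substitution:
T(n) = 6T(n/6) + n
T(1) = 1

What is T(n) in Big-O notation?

By Master Theorem: a=6, b=6, f(n)=n. Since log_6(6) = 1 and f(n) = Θ(n^1), Case 2 applies. T(n) = O(n log n).

Answer: O(n log n)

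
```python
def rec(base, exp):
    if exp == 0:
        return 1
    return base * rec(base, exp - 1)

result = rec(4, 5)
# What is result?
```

rec(4, 5) = 4 * 4 * 4 * 4 * 4 = 1024

Answer: 1024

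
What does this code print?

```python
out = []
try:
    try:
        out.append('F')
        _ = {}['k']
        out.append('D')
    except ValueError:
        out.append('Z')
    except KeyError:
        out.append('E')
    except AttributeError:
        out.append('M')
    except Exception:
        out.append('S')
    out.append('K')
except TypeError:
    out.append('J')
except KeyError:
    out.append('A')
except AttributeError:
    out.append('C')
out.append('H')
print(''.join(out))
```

Execution trace: 'F' (inner try body) → 'E' (inner except KeyError) → 'K' (try body, no exception) → 'H' (after the try/except). Output: FEKH

Answer: FEKH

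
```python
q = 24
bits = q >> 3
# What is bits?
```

Trace:
`q = 24` → q = 24
`bits = q >> 3` → bits = 3
So bits = 3

Answer: 3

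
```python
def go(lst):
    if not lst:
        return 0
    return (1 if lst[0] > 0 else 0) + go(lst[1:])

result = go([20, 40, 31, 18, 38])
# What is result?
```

Count of positive elements in [20, 40, 31, 18, 38] = 5

Answer: 5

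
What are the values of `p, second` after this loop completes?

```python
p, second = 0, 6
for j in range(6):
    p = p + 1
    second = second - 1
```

p goes 0→6, second goes 6→0
`p, second` takes the values: (0, 6) → (1, 6) → (1, 5) → (2, 5) → (2, 4) → (3, 4) → (3, 3) → (4, 3) → (4, 2) → (5, 2) → (5, 1) → (6, 1) → (6, 0)

Answer: 6, 0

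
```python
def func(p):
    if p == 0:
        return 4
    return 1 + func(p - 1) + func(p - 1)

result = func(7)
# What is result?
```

func(p) = 1 + 2·func(p-1), func(0)=4. Closed form: (4+1)·2^7 - 1 = 639.

Answer: 639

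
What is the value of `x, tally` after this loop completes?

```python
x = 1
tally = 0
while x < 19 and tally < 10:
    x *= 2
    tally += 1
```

Double until >= 19 or 10 iterations
`x, tally` takes the values: (1, 0) → (2, 0) → (2, 1) → (4, 1) → (4, 2) → (8, 2) → (8, 3) → (16, 3) → (16, 4) → (32, 4) → (32, 5)

Answer: 32, 5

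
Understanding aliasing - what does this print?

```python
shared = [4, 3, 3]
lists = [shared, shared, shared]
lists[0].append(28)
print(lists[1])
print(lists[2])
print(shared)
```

Key concept: list of same reference.
Step by step:
`shared = [4, 3, 3]` → shared = [4, 3, 3]
`lists = [shared, shared, shared]` → lists = [[4, 3, 3], [4, 3, 3], [4, 3, 3]]
`lists[0].append(28)` → shared = [4, 3, 3, 28]; lists = [[4, 3, 3, 28], [4, 3, 3, 28], [4, 3, 3, 28]]
`print(lists[1])` → prints [4, 3, 3, 28]
`print(lists[2])` → prints [4, 3, 3, 28]
`print(shared)` → prints [4, 3, 3, 28]

Answer:
[4, 3, 3, 28]
[4, 3, 3, 28]
[4, 3, 3, 28]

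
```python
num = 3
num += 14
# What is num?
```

Trace:
`num = 3` → num = 3
`num += 14` → num = 17
So num = 17

Answer: 17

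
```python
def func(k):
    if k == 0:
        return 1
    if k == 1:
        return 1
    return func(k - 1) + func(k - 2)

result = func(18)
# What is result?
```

Build up from base cases: func(0)=1, func(1)=1, func(2)=2, func(3)=3, func(4)=5, func(5)=8, func(6)=13, ..., func(18)=4181

Answer: 4181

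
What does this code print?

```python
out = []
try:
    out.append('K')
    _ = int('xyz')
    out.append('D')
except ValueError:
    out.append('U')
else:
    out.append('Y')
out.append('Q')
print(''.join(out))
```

Execution trace: 'K' (try body) → 'U' (except ValueError) → 'Q' (after the try/except). Output: KUQ

Answer: KUQ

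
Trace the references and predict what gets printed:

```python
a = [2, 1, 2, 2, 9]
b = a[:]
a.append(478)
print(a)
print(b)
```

Key concept: slice [:] creates copy.
Step by step:
`a = [2, 1, 2, 2, 9]` → a = [2, 1, 2, 2, 9]
`b = a[:]` → b = [2, 1, 2, 2, 9]
`a.append(478)` → a = [2, 1, 2, 2, 9, 478]
`print(a)` → prints [2, 1, 2, 2, 9, 478]
`print(b)` → prints [2, 1, 2, 2, 9]

Answer:
[2, 1, 2, 2, 9, 478]
[2, 1, 2, 2, 9]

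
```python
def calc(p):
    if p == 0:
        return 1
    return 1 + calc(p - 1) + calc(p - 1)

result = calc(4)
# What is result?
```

calc(p) = 1 + 2·calc(p-1), calc(0)=1. Closed form: (1+1)·2^4 - 1 = 31.

Answer: 31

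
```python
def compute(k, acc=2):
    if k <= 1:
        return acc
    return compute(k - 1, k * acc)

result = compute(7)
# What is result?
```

Accumulator trace (n, acc): (7, 2) -> (6, 14) -> (5, 84) -> (4, 420) -> (3, 1680) -> (2, 5040) -> (1, 10080) -> return 10080

Answer: 10080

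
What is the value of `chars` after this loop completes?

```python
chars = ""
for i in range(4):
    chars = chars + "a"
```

Repeat 'a' 4 times
`chars` takes the values: "" → "a" → "aa" → "aaa" → "aaaa"

Answer: "aaaa"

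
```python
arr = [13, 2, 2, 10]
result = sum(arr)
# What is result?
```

Trace:
`arr = [13, 2, 2, 10]` → arr = [13, 2, 2, 10]
`result = sum(arr)` → result = 27
So result = 27

Answer: 27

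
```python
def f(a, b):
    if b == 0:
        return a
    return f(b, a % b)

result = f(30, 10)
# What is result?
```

f(30, 10) -> f(10, 0) -> 10

Answer: 10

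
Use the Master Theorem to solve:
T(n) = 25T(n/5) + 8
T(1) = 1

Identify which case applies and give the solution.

a=25, b=5, f(n)=8. log_5(25) = 2. Since c=0 < 2, Case 1 applies: T(n) = Θ(n^log_b(a)) = O(n^2).

Answer: O(n^2) - Case 1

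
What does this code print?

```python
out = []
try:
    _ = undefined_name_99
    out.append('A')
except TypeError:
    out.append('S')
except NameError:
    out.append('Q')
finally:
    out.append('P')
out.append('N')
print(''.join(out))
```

Execution trace: 'Q' (except NameError) → 'P' (finally) → 'N' (after the try/except). Output: QPN

Answer: QPN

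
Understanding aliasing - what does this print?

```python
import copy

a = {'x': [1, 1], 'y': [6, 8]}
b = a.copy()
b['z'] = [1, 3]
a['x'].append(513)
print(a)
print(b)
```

Key concept: shallow copy of dict with mutable values.
Step by step:
`a = {'x': [1, 1], 'y': [6, 8]}` → a = {'x': [1, 1], 'y': [6, 8]}
`b = a.copy()` → b = {'x': [1, 1], 'y': [6, 8]}
`b['z'] = [1, 3]` → b = {'x': [1, 1], 'y': [6, 8], 'z': [1, 3]}
`a['x'].append(513)` → a = {'x': [1, 1, 513], 'y': [6, 8]}; b = {'x': [1, 1, 513], 'y': [6, 8], 'z': [1, 3]}
`print(a)` → prints {'x': [1, 1, 513], 'y': [6, 8]}
`print(b)` → prints {'x': [1, 1, 513], 'y': [6, 8], 'z': [1, 3]}

Answer:
{'x': [1, 1, 513], 'y': [6, 8]}
{'x': [1, 1, 513], 'y': [6, 8], 'z': [1, 3]}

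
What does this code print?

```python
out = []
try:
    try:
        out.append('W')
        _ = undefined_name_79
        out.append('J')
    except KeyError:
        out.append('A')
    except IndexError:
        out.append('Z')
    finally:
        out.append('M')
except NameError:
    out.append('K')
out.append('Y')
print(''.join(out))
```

Execution trace: 'W' (try body) → 'M' (finally) → 'K' (outer except NameError) → 'Y' (after the try/except). Output: WMKY

Answer: WMKY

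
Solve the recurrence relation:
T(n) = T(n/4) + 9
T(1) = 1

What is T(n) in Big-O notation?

Each step divides n by 4 and adds 9. After log_4(n) steps we reach T(1)=1. So T(n) = 9·log_4(n) + 1 = O(log n).

Answer: O(log n)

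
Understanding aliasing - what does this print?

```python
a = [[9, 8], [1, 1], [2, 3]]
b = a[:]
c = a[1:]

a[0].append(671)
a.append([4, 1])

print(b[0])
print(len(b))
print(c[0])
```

Key concept: slice with nested mutation.
Step by step:
`a = [[9, 8], [1, 1], [2, 3]]` → a = [[9, 8], [1, 1], [2, 3]]
`b = a[:]` → b = [[9, 8], [1, 1], [2, 3]]
`c = a[1:]` → c = [[1, 1], [2, 3]]
`a[0].append(671)` → a = [[9, 8, 671], [1, 1], [2, 3]]; b = [[9, 8, 671], [1, 1], [2, 3]]
`a.append([4, 1])` → a = [[9, 8, 671], [1, 1], [2, 3], [4, 1]]
`print(b[0])` → prints [9, 8, 671]
`print(len(b))` → prints 3
`print(c[0])` → prints [1, 1]

Answer:
[9, 8, 671]
3
[1, 1]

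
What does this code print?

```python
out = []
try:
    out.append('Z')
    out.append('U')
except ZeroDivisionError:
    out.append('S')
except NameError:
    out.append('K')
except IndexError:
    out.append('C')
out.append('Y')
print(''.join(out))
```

Execution trace: 'Z' (try body) → 'U' (try body, no exception) → 'Y' (after the try/except). Output: ZUY

Answer: ZUY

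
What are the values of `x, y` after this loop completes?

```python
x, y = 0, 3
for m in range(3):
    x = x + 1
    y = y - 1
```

x goes 0→3, y goes 3→0
`x, y` takes the values: (0, 3) → (1, 3) → (1, 2) → (2, 2) → (2, 1) → (3, 1) → (3, 0)

Answer: 3, 0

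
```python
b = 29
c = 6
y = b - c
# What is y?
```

Trace:
`b = 29` → b = 29
`c = 6` → c = 6
`y = b - c` → y = 23
So y = 23

Answer: 23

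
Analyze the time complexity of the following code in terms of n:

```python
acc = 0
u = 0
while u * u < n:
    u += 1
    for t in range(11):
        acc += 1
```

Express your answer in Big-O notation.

Each loop level contributes: √n × 1. Multiplying the contributions gives O(√n).

Answer: O(√n)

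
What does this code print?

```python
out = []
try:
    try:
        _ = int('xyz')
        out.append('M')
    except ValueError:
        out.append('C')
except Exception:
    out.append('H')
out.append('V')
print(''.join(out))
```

Execution trace: 'C' (inner except ValueError) → 'V' (after the try/except). Output: CV

Answer: CV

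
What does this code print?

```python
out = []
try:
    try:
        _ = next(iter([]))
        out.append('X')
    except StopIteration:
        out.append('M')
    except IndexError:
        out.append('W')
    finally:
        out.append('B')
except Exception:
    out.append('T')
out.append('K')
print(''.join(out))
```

Execution trace: 'M' (inner except StopIteration) → 'B' (inner finally) → 'K' (after the try/except). Output: MBK

Answer: MBK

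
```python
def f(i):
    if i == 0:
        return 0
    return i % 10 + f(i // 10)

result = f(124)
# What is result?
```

Sum of digits of 124: 4 + 2 + 1 = 7

Answer: 7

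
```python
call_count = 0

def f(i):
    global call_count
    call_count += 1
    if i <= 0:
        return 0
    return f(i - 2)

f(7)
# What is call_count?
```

Linear recursion stepping by 2: 5 calls from i=7 down to ≤0.

Answer: 5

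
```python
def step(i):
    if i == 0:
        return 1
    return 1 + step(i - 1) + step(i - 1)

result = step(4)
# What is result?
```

step(i) = 1 + 2·step(i-1), step(0)=1. Closed form: (1+1)·2^4 - 1 = 31.

Answer: 31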